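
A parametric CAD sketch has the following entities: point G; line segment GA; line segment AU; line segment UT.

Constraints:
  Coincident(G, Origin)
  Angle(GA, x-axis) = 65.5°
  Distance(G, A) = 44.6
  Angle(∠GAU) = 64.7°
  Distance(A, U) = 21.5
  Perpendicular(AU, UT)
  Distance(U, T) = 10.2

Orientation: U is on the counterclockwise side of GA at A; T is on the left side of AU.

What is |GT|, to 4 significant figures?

30.22

∠GAU = 64.7°, so AU runs at 65.5° + (180° − 64.7°) = 180.8° from the x-axis; with |AU| = 21.5, U = A + 21.5·(cos 180.8°, sin 180.8°) = (-3.003, 40.28). The perpendicularity gives UT at right angles to AU; with |UT| = 10.2 on the left of AU, T = U + 10.2·(0.01396, -0.9999) = (-2.860, 30.09). Then |GT| = |T − G| = 30.22.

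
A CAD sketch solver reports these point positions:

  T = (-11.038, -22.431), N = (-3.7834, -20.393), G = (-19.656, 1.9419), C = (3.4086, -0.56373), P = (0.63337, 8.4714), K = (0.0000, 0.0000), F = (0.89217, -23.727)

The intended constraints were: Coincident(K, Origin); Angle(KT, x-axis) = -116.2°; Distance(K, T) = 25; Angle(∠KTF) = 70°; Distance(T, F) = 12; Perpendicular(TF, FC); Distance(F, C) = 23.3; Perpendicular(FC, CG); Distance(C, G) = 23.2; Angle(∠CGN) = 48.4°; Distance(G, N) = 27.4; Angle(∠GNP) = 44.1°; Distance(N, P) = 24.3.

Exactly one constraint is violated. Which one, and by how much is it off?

Distance(N, P) = 24.3 — off by 4.90.

K = (0.00, 0.00) ✓; KT at -116.2° ✓; |KT| = 25.00 ✓; ∠KTF = 70.00° ✓; |TF| = 12.00 ✓; ∠(TF, FC) = 90.00° ✓; |FC| = 23.30 ✓; ∠(FC, CG) = 90.00° ✓; |CG| = 23.20 ✓; ∠CGN = 48.40° ✓; |GN| = 27.40 ✓; ∠GNP = 44.10° ✓; |NP| = 29.20 ✗.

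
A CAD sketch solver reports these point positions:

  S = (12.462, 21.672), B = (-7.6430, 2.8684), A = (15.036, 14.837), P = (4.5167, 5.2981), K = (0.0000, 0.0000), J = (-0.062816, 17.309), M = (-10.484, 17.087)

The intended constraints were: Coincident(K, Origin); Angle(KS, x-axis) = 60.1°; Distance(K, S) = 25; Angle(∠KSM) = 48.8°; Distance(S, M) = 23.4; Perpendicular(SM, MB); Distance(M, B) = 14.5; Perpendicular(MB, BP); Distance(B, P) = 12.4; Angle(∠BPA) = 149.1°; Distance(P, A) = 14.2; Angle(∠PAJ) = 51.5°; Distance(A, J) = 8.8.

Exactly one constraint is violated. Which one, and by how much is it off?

Distance(A, J) = 8.8 — off by 6.50.

K = (0.00, 0.00) ✓; KS at 60.10° ✓; |KS| = 25.00 ✓; ∠KSM = 48.80° ✓; |SM| = 23.40 ✓; ∠(SM, MB) = 90.00° ✓; |MB| = 14.50 ✓; ∠(MB, BP) = 90.00° ✓; |BP| = 12.40 ✓; ∠BPA = 149.1° ✓; |PA| = 14.20 ✓; ∠PAJ = 51.50° ✓; |AJ| = 15.30 ✗.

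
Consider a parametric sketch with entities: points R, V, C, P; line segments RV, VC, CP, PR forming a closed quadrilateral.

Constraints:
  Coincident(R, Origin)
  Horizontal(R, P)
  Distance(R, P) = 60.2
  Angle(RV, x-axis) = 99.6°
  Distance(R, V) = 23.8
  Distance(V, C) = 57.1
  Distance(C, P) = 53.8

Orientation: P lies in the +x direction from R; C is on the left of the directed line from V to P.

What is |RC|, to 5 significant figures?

69.010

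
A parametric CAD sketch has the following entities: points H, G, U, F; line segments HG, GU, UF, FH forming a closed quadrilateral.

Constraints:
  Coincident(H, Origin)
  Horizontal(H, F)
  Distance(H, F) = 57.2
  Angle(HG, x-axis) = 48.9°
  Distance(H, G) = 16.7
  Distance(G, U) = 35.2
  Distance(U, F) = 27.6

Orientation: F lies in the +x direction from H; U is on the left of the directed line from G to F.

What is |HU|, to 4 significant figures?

50.42

H is at the origin; H and F share the same y with |HF| = 57.2 and F in +x, so F = (57.2, 0). HG runs at 48.9° with |HG| = 16.7, so G = (10.98, 12.58). U is determined by |GU| = 35.2 and |UF| = 27.6 together: it lies at the intersection of circle(G, 35.2) and circle(F, 27.6). With |GF| = 47.90, the foot of the radical line on GF is 28.93 from G and the perpendicular offset is √(35.2² − 28.93²) = 20.05. Taking the left-of-GF solution: U = (44.16, 24.33).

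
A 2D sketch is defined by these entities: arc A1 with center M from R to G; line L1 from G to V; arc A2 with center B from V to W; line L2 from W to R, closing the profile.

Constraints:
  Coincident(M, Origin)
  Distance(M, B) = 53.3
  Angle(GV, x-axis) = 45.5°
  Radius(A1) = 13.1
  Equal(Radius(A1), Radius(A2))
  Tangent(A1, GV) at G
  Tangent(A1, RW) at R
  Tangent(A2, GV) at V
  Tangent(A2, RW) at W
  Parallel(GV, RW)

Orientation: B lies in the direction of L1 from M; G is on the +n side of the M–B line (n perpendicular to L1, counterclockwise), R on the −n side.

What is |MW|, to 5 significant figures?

54.886

The slot axis is L1's direction at 45.5°, so u = (cos 45.5°, sin 45.5°) = (0.70091, 0.71325) and n = (−sin 45.5°, cos 45.5°) = (-0.71325, 0.70091). M is at the origin and B lies 53.3 along u from M, so B = 53.3·u = (37.358, 38.016). Tangency of A1 to both parallel lines with radius 13.1 puts G and R at M ± 13.1·n: G = (-9.3436, 9.1819), R = (9.3436, -9.1819). Equal radii place V and W the same way about B: V = B + 13.1·n = (28.015, 47.198), W = B − 13.1·n = (46.702, 28.834). Then |MW| = |W − M| = 54.886.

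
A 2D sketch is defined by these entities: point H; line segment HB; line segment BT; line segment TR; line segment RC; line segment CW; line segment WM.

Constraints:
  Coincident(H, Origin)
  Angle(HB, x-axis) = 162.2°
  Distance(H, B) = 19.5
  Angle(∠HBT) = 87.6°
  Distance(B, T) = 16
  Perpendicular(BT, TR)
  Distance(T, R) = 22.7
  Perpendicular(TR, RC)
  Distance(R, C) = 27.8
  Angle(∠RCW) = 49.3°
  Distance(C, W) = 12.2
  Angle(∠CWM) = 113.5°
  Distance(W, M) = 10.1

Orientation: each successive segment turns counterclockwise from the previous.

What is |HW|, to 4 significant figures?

7.623

TR is perpendicular to RC, so RC runs at 74.60°; with |RC| = 27.8, C = (6.452, 11.31). ∠RCW = 49.3° gives CW at -154.7° from the x-axis; with |CW| = 12.2, W = (-4.578, 6.095). Then |HW| = |W − H| = 7.623.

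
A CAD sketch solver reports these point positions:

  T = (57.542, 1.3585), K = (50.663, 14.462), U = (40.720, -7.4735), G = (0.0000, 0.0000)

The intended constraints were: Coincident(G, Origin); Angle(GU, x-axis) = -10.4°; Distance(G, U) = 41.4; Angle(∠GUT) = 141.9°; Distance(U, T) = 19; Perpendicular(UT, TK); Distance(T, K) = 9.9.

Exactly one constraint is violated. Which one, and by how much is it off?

Distance(T, K) = 9.9 — off by 4.90.

G = (0.00, 0.00) ✓; GU at -10.40° ✓; |GU| = 41.40 ✓; ∠GUT = 141.9° ✓; |UT| = 19.00 ✓; ∠(UT, TK) = 90.00° ✓; |TK| = 14.80 ✗.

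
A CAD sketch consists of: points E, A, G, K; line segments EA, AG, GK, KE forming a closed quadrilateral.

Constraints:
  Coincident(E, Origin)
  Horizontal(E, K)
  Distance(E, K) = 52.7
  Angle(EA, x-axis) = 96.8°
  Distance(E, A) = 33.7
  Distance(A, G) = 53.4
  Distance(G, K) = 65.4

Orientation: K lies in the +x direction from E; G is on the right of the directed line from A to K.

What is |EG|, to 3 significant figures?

21.9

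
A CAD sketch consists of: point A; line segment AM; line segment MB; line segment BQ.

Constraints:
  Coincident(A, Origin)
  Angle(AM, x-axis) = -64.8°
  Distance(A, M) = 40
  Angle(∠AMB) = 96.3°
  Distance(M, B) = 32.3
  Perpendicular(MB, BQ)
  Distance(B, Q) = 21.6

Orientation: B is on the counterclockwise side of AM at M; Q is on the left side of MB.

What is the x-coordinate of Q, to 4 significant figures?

40.59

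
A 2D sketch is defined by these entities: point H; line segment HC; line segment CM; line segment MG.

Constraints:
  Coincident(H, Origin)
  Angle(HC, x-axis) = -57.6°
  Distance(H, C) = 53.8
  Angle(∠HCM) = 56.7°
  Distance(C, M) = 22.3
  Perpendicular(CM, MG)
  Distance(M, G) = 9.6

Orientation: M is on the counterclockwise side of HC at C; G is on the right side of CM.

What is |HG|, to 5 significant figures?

55.044

H is at the origin; HC runs at -57.6° with length 53.8, so C = 53.8·(cos -57.6°, sin -57.6°) = (28.827, -45.425). ∠HCM = 56.7°, so CM runs at -57.6° + (180° − 56.7°) = 65.700° from the x-axis; with |CM| = 22.3, M = C + 22.3·(cos 65.700°, sin 65.700°) = (38.004, -25.101). The perpendicularity gives MG at right angles to CM; with |MG| = 9.6 on the right of CM, G = M + 9.6·(0.91140, -0.41151) = (46.754, -29.051). Then |HG| = |G − H| = 55.044.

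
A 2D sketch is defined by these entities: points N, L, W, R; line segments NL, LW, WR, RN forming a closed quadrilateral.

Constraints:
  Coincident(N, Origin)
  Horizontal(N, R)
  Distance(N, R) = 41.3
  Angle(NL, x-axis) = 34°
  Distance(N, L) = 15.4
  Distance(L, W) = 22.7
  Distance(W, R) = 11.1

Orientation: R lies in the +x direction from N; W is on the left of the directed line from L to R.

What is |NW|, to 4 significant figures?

36.69

Checks: |LW| = 22.70 ✓; |WR| = 11.10 ✓.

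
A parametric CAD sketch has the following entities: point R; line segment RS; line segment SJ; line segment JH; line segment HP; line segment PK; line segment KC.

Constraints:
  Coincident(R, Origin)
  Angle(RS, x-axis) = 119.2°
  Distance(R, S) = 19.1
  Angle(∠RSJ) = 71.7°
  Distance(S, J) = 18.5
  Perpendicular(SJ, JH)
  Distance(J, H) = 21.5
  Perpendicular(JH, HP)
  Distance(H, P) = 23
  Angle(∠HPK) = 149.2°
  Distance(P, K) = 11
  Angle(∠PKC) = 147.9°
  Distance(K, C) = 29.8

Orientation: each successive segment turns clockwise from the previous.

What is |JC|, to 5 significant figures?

47.242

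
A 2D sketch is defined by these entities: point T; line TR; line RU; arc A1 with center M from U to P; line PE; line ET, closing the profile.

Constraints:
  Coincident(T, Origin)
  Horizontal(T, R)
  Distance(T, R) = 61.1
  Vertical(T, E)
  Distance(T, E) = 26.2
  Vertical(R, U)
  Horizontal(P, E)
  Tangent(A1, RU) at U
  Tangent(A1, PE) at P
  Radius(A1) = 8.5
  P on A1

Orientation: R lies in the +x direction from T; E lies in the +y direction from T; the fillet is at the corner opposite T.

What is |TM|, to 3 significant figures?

55.5

T is at the origin; TR is horizontal with |TR| = 61.1 and R on the +x side, so R = (61.1, 0.00). T and E share the same x with |TE| = 26.2 and E on the +y side, so E = (0.00, 26.2). The virtual corner opposite T is at (61.1, 26.2). The tangent condition forces MU to be normal to RU and the tangent condition forces MP to be normal to PE, with radius 8.5, so the center M sits 8.5 in from both sides at M = (52.6, 17.7). Then |TM| = |M − T| = 55.5.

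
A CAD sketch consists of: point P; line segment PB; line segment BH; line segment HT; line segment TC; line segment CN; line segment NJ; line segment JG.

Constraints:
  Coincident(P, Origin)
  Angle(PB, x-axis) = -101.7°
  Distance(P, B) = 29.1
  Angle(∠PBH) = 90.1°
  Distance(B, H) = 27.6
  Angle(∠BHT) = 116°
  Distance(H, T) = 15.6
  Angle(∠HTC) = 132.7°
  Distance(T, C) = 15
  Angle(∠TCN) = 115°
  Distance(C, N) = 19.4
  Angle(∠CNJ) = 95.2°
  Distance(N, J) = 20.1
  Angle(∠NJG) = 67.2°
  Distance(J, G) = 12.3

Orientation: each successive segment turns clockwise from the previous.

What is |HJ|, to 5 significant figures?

23.076

P is at the origin; PB runs at -101.7° with length 29.1, so B = (-5.9011, -28.495). ∠PBH = 90.1° gives BH at 168.40° from the x-axis; with |BH| = 27.6, H = (-32.937, -22.946). ∠BHT = 116.0° gives HT at 104.40° from the x-axis; with |HT| = 15.6, T = (-36.817, -7.8357). ∠HTC = 132.7° gives TC at 57.100° from the x-axis; with |TC| = 15.0, C = (-28.669, 4.7586). ∠TCN = 115.0° gives CN at -7.9000° from the x-axis; with |CN| = 19.4, N = (-9.4534, 2.0921). ∠CNJ = 95.2° gives NJ at -92.700° from the x-axis; with |NJ| = 20.1, J = (-10.400, -17.986). Then |HJ| = |J − H| = 23.076.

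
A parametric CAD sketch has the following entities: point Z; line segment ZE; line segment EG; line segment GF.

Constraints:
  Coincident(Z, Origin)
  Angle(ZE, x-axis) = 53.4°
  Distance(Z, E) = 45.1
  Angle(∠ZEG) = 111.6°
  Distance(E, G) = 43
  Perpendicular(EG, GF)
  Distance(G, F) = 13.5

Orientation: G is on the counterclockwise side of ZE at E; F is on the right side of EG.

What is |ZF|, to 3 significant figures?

81.4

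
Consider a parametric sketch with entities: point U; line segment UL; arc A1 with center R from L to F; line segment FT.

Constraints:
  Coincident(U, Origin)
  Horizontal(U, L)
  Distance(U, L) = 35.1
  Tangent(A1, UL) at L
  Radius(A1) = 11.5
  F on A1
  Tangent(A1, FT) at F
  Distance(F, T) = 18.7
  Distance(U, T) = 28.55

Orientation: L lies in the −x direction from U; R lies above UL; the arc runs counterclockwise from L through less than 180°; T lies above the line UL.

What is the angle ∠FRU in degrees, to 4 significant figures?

7.889°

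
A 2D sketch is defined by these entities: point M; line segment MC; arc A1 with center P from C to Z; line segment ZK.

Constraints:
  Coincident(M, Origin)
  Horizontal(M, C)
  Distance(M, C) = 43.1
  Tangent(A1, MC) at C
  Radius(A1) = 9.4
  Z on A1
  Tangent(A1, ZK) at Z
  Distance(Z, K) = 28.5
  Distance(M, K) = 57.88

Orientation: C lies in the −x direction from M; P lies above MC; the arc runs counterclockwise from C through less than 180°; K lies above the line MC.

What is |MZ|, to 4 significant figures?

36.20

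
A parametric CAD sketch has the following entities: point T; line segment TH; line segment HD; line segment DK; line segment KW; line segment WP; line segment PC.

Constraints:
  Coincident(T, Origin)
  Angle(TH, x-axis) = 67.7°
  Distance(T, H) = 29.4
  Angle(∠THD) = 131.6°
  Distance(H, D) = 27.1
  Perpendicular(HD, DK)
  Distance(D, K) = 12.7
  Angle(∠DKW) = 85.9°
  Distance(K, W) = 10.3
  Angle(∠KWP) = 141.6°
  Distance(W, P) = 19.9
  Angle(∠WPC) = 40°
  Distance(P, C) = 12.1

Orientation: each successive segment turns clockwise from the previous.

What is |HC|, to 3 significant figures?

14.3

T is at the origin; TH runs at 67.7° with length 29.4, so H = (11.2, 27.2). ∠THD = 131.6° gives HD at 19.3° from the x-axis; with |HD| = 27.1, D = (36.7, 36.2). HD ⟂ DK, so DK runs at -70.7°; with |DK| = 12.7, K = (40.9, 24.2). ∠DKW = 85.9° gives KW at -165° from the x-axis; with |KW| = 10.3, W = (31.0, 21.5). ∠KWP = 141.6° gives WP at 157° from the x-axis; with |WP| = 19.9, P = (12.7, 29.3). ∠WPC = 40.0° gives PC at 16.8° from the x-axis; with |PC| = 12.1, C = (24.3, 32.8). Then |HC| = |C − H| = 14.3.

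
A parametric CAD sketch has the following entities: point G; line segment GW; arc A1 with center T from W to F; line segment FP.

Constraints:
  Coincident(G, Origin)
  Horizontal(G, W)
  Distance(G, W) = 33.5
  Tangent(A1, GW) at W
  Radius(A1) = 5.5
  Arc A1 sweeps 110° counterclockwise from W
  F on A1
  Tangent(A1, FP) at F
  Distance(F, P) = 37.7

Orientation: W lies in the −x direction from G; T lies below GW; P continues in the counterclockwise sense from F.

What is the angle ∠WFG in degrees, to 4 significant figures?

44.19°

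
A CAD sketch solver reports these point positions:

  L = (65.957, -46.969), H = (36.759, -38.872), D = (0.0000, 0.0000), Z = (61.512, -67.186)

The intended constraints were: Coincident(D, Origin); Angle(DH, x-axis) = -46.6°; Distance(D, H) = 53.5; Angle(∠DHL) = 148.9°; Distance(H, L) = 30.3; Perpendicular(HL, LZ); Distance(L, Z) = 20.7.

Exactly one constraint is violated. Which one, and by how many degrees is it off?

Perpendicular(HL, LZ) — off by 3.10°.

D = (0.00, 0.00) ✓; DH at -46.60° ✓; |DH| = 53.50 ✓; ∠DHL = 148.9° ✓; |HL| = 30.30 ✓; ∠(HL, LZ) = 86.90° ✗; |LZ| = 20.70 ✓.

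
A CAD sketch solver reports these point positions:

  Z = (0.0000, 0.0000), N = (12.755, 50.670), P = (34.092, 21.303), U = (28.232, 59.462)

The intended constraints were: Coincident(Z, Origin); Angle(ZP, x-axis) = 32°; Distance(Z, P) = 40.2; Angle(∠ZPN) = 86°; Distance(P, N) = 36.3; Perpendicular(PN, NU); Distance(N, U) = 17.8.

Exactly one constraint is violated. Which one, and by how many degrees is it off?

Perpendicular(PN, NU) — off by 6.40°.

Z = (0.00, 0.00) ✓; ZP at 32.00° ✓; |ZP| = 40.20 ✓; ∠ZPN = 86.00° ✓; |PN| = 36.30 ✓; ∠(PN, NU) = 96.40° ✗; |NU| = 17.80 ✓.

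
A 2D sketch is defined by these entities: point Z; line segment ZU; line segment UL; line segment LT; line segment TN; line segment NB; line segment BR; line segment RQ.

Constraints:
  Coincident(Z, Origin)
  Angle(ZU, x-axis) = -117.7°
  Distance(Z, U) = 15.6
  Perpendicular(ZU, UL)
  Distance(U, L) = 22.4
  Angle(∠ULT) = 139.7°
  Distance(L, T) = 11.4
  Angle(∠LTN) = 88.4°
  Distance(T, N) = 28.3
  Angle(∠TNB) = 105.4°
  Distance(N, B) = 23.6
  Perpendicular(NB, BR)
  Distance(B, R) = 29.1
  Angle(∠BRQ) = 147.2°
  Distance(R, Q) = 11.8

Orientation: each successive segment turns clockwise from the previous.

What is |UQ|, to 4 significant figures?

20.06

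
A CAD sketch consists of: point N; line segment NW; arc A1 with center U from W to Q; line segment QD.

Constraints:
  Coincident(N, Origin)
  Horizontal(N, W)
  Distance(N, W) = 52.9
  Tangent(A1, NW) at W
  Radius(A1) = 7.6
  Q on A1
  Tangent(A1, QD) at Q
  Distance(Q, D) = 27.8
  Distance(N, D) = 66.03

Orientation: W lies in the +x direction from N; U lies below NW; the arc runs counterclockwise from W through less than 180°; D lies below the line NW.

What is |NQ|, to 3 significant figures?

46.9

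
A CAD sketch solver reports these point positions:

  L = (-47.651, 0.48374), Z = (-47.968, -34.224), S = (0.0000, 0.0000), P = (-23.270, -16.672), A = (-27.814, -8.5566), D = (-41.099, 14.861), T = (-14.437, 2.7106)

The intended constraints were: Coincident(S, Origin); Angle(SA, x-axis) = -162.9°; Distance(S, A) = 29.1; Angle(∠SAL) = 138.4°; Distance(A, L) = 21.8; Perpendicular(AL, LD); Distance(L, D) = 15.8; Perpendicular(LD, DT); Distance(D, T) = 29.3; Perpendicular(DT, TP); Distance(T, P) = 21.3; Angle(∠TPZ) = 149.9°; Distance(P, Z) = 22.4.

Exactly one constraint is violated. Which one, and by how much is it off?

Distance(P, Z) = 22.4 — off by 7.90.

S = (0.00, 0.00) ✓; SA at -162.9° ✓; |SA| = 29.10 ✓; ∠SAL = 138.4° ✓; |AL| = 21.80 ✓; ∠(AL, LD) = 90.00° ✓; |LD| = 15.80 ✓; ∠(LD, DT) = 90.00° ✓; |DT| = 29.30 ✓; ∠(DT, TP) = 90.00° ✓; |TP| = 21.30 ✓; ∠TPZ = 149.9° ✓; |PZ| = 30.30 ✗.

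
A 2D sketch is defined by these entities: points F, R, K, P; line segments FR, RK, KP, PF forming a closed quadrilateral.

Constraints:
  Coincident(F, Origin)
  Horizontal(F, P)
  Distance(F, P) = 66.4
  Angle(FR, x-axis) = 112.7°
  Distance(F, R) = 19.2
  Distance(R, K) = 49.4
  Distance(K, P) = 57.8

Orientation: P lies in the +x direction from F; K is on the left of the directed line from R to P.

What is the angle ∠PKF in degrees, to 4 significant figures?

70.67°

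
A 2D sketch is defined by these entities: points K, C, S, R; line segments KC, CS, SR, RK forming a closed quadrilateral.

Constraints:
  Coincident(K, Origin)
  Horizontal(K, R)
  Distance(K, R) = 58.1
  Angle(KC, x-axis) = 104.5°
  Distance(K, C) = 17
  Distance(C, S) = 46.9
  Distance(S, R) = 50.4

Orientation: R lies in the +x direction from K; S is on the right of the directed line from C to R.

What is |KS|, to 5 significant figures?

30.291

K is at the origin; K and R share the same y with |KR| = 58.1 and R in +x, so R = (58.1, 0). KC runs at 104.5° with |KC| = 17.0, so C = (-4.2565, 16.459). S is determined by |CS| = 46.9 and |SR| = 50.4 together: it lies at the intersection of circle(C, 46.9) and circle(R, 50.4). With |CR| = 64.492, the foot of the radical line on CR is 29.606 from C and the perpendicular offset is √(46.9² − 29.606²) = 36.375. Taking the right-of-CR solution: S = (15.086, -26.267).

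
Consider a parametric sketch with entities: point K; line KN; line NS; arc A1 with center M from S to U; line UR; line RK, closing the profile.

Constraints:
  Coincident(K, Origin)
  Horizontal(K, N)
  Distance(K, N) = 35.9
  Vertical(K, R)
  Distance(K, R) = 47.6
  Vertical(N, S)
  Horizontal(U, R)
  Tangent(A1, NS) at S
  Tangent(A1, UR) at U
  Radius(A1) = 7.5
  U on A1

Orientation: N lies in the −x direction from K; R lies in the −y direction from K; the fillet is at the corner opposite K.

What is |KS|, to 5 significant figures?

53.822

K is at the origin; KN is horizontal with |KN| = 35.9 and N on the −x side, so N = (-35.900, 0.0000). KR is vertical with |KR| = 47.6 and R on the −y side, so R = (0.0000, -47.600). The virtual corner opposite K is at (-35.900, -47.600). Tangency of A1 to NS means the radius MS is perpendicular to NS and the tangent condition forces MU to be normal to UR, with radius 7.5, so the center M sits 7.5 in from both sides at M = (-28.400, -40.100). That places the tangent points at S = (-35.900, -40.100) on NS and U = (-28.400, -47.600) on UR. Then |KS| = |S − K| = 53.822.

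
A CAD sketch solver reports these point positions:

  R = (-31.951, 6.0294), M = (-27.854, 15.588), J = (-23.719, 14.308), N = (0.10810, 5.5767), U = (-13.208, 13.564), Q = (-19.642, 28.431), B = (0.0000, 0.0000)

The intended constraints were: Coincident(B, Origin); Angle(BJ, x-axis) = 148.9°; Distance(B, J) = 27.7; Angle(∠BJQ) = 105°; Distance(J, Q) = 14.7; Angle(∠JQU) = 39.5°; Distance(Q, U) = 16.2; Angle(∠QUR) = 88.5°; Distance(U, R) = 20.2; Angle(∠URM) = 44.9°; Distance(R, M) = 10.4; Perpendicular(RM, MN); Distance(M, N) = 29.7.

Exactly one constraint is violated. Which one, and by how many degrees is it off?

Perpendicular(RM, MN) — off by 3.50°.

B = (0.00, 0.00) ✓; BJ at 148.9° ✓; |BJ| = 27.70 ✓; ∠BJQ = 105.0° ✓; |JQ| = 14.70 ✓; ∠JQU = 39.50° ✓; |QU| = 16.20 ✓; ∠QUR = 88.50° ✓; |UR| = 20.20 ✓; ∠URM = 44.90° ✓; |RM| = 10.40 ✓; ∠(RM, MN) = 86.50° ✗; |MN| = 29.70 ✓.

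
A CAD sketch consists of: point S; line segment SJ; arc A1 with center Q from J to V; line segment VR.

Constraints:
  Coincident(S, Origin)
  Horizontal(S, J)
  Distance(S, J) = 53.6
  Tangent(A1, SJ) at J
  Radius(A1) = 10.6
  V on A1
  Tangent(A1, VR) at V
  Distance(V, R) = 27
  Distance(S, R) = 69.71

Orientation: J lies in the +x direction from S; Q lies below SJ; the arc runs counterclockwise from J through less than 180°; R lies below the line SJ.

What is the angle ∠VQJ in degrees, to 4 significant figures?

119.3°

S is at the origin; SJ is horizontal with |SJ| = 53.6 and J on the +x side, so J = (53.60, 0.000). Tangency of A1 to SJ means the radius QJ is perpendicular to SJ, so Q = J + (0, -10.6) = (53.60, -10.60). Since QV ⟂ VR (tangency), |QR| = √(10.6² + 27.0²) = 29.01 regardless of where V sits on A1. So R lies on both circle(S, 69.71) and circle(Q, 29.01); the below-SJ intersection is R = (57.55, -39.34). V is the foot of the tangent from R: V = (44.35, -15.78).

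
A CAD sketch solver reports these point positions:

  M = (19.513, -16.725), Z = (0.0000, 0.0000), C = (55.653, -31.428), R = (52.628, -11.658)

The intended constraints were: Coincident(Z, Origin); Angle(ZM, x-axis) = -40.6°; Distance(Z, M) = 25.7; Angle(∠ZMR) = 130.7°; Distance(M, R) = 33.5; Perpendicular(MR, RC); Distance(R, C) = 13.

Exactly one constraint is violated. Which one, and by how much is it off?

Distance(R, C) = 13 — off by 7.00.

Z = (0.00, 0.00) ✓; ZM at -40.60° ✓; |ZM| = 25.70 ✓; ∠ZMR = 130.7° ✓; |MR| = 33.50 ✓; ∠(MR, RC) = 90.00° ✓; |RC| = 20.00 ✗.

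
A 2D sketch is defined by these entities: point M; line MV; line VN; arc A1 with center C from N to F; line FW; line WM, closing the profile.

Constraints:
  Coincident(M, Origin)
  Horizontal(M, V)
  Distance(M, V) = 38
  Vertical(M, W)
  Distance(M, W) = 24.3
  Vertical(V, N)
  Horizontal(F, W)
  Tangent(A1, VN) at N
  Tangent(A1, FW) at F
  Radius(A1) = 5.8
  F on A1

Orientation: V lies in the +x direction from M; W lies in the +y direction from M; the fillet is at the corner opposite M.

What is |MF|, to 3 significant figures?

40.3

M is at the origin; M and V share the same y with |MV| = 38.0 and V on the +x side, so V = (38.0, 0.00). MW is vertical with |MW| = 24.3 and W on the +y side, so W = (0.00, 24.3). The virtual corner opposite M is at (38.0, 24.3). The tangent condition forces CN to be normal to VN and since A1 is tangent to FW there, CF ⟂ FW, with radius 5.8, so the center C sits 5.8 in from both sides at C = (32.2, 18.5). That places the tangent points at N = (38.0, 18.5) on VN and F = (32.2, 24.3) on FW. Then |MF| = |F − M| = 40.3.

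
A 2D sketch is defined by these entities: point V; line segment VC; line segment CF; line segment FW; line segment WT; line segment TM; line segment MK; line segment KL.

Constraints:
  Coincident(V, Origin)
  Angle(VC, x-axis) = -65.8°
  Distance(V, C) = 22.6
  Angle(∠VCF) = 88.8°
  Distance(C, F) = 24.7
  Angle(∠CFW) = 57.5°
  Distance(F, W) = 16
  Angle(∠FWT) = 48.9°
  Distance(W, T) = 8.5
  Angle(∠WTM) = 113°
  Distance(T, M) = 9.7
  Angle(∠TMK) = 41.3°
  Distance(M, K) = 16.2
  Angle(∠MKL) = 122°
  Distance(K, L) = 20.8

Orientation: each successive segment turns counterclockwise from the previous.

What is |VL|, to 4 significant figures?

1.238

V is at the origin; VC runs at -65.8° with length 22.6, so C = (9.264, -20.61). ∠VCF = 88.8° gives CF at 25.40° from the x-axis; with |CF| = 24.7, F = (31.58, -10.02). ∠CFW = 57.5° gives FW at 147.9° from the x-axis; with |FW| = 16.0, W = (18.02, -1.517). ∠FWT = 48.9° gives WT at -81.00° from the x-axis; with |WT| = 8.5, T = (19.35, -9.912). ∠WTM = 113.0° gives TM at -14.00° from the x-axis; with |TM| = 9.7, M = (28.76, -12.26). ∠TMK = 41.3° gives MK at 124.7° from the x-axis; with |MK| = 16.2, K = (19.54, 1.060). ∠MKL = 122.0° gives KL at -177.3° from the x-axis; with |KL| = 20.8, L = (-1.235, 0.08009). Then |VL| = |L − V| = 1.238.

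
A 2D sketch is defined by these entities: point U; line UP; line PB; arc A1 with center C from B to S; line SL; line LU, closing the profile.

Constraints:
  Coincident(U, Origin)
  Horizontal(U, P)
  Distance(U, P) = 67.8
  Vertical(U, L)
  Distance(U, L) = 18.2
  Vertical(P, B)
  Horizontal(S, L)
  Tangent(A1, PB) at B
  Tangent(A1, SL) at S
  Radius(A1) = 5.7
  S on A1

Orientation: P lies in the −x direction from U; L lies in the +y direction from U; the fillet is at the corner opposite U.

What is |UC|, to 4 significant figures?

63.35

UL is vertical with |UL| = 18.2 and L on the +y side, so L = (0.000, 18.20). The virtual corner opposite U is at (-67.80, 18.20). Tangency of A1 to PB means the radius CB is perpendicular to PB and the tangent condition forces CS to be normal to SL, with radius 5.7, so the center C sits 5.7 in from both sides at C = (-62.10, 12.50). Then |UC| = |C − U| = 63.35.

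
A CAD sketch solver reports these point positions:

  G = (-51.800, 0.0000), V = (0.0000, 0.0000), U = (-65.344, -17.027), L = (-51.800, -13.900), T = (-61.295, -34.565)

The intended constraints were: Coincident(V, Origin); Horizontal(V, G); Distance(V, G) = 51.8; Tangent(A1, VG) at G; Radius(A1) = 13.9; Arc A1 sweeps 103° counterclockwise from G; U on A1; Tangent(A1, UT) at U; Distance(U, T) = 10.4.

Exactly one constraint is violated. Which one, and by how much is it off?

Distance(U, T) = 10.4 — off by 7.60.

V = (0.00, 0.00) ✓; V.y = 0.00, G.y = 0.00 ✓; |VG| = 51.80 ✓; ∠(LG, GV) = 90.00° ✓; |LG| = 13.90 ✓; bearing(L→U) − bearing(L→G) = 103.0° ✓; |LU| = 13.90 ✓; ∠(LU, UT) = 90.00° ✓; |UT| = 18.00 ✗.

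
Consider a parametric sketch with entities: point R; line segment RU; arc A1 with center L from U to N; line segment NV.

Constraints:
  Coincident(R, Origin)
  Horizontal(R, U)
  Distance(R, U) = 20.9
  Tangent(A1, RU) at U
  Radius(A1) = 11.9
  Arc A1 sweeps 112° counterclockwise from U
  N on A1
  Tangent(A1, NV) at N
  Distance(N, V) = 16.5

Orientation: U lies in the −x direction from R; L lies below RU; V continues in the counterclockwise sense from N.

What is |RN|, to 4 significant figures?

35.88

R is at the origin; R and U share the same y with |RU| = 20.9 and U on the −x side, so U = (-20.90, 0.000). Since A1 is tangent to RU there, LU ⟂ RU, so L = U + (0, -11.9) = (-20.90, -11.90). On A1, U sits at bearing 90° from L; a 112° counterclockwise sweep puts N at bearing 202°, so N = L + 11.9·(cos 202°, sin 202°) = (-31.93, -16.36). Then |RN| = |N − R| = 35.88.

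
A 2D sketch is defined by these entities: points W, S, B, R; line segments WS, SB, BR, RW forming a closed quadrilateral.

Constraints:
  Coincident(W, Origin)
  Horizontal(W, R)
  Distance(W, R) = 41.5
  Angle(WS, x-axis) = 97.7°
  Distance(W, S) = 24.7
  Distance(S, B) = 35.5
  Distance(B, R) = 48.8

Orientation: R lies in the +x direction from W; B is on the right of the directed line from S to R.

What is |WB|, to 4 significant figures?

12.49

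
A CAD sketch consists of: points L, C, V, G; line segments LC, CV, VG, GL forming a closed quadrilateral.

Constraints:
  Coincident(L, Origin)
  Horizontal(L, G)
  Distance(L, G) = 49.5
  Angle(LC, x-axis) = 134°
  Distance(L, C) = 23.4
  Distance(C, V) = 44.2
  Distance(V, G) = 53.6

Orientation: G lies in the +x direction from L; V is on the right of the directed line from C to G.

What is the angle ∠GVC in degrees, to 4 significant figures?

87.34°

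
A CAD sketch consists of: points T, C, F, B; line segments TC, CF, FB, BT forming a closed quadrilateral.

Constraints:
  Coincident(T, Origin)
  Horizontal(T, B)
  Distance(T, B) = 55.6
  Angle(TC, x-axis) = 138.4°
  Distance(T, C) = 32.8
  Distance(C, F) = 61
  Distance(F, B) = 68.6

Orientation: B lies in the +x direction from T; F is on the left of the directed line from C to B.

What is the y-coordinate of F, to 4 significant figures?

60.25

T is at the origin; T and B share the same y with |TB| = 55.6 and B in +x, so B = (55.6, 0). TC runs at 138.4° with |TC| = 32.8, so C = (-24.53, 21.78). F is determined by |CF| = 61.0 and |FB| = 68.6 together: it lies at the intersection of circle(C, 61.0) and circle(B, 68.6). With |CB| = 83.03, the foot of the radical line on CB is 35.59 from C and the perpendicular offset is √(61.0² − 35.59²) = 49.54. Taking the left-of-CB solution: F = (22.81, 60.25).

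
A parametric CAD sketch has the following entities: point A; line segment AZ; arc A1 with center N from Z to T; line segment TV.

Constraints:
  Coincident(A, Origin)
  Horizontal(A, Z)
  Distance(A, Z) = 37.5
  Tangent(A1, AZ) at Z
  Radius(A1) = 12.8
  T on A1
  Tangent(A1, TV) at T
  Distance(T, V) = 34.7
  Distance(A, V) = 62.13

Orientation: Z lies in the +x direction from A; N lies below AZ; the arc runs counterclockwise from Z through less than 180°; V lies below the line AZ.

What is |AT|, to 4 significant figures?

30.68

Checks: ∠(NZ, ZA) = 90.00° ✓; |NT| = 12.80 ✓; ∠(NT, TV) = 90.00° ✓; |TV| = 34.70 ✓; |AV| = 62.13 ✓.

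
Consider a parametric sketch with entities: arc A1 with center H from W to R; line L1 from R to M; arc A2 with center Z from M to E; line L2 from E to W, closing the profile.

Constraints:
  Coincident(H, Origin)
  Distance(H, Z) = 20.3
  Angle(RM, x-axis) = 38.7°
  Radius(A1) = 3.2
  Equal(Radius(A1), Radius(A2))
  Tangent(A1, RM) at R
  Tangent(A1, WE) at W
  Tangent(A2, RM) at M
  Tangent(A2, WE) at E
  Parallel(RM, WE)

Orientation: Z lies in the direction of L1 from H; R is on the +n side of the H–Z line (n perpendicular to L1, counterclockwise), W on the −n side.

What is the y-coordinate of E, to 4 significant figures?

10.20

The slot axis is L1's direction at 38.7°, so u = (cos 38.7°, sin 38.7°) = (0.7804, 0.6252) and n = (−sin 38.7°, cos 38.7°) = (-0.6252, 0.7804). H is at the origin and Z lies 20.3 along u from H, so Z = 20.3·u = (15.84, 12.69). Tangency of A1 to both parallel lines with radius 3.2 puts R and W at H ± 3.2·n: R = (-2.001, 2.497), W = (2.001, -2.497). Equal radii place M and E the same way about Z: M = Z + 3.2·n = (13.84, 15.19), E = Z − 3.2·n = (17.84, 10.20). So E.y = 10.20.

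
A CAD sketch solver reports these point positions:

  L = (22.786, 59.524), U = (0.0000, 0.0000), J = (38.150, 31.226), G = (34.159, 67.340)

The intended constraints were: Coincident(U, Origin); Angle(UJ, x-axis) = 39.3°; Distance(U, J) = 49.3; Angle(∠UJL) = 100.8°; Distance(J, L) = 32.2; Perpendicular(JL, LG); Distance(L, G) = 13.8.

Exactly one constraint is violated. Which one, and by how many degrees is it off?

Perpendicular(JL, LG) — off by 6.00°.

U = (0.00, 0.00) ✓; UJ at 39.30° ✓; |UJ| = 49.30 ✓; ∠UJL = 100.8° ✓; |JL| = 32.20 ✓; ∠(JL, LG) = 84.00° ✗; |LG| = 13.80 ✓.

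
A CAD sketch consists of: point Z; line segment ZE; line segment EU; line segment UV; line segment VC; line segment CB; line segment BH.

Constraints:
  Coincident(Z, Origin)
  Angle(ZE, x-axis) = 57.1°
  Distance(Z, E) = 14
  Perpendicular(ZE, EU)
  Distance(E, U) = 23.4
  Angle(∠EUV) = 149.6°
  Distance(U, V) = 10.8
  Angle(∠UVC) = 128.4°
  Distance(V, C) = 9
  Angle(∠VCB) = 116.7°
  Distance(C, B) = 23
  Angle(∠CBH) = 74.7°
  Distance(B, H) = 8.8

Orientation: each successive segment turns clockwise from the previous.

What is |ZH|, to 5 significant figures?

13.191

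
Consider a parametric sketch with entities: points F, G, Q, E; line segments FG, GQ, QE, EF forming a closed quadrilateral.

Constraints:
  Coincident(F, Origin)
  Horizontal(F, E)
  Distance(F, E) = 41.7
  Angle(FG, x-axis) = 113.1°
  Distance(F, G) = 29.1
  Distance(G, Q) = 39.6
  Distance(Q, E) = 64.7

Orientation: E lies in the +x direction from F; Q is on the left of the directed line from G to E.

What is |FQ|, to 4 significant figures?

59.40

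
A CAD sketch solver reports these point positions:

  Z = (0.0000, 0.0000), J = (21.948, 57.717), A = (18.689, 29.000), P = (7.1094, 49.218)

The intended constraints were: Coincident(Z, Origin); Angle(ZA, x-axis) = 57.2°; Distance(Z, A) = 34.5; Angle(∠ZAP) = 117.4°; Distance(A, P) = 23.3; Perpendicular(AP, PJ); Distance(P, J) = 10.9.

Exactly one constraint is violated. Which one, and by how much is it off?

Distance(P, J) = 10.9 — off by 6.20.

Z = (0.00, 0.00) ✓; ZA at 57.20° ✓; |ZA| = 34.50 ✓; ∠ZAP = 117.4° ✓; |AP| = 23.30 ✓; ∠(AP, PJ) = 90.00° ✓; |PJ| = 17.10 ✗.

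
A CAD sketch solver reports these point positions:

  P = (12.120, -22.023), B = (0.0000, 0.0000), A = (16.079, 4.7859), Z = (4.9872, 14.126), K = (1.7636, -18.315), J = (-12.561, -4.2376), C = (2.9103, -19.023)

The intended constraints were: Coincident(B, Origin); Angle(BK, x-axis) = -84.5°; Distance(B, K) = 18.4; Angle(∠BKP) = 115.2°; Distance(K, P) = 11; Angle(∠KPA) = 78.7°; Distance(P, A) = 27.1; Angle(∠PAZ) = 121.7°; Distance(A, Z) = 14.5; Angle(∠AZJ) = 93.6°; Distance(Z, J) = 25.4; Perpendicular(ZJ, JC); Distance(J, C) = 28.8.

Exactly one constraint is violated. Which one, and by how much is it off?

Distance(J, C) = 28.8 — off by 7.40.

B = (0.00, 0.00) ✓; BK at -84.50° ✓; |BK| = 18.40 ✓; ∠BKP = 115.2° ✓; |KP| = 11.00 ✓; ∠KPA = 78.70° ✓; |PA| = 27.10 ✓; ∠PAZ = 121.7° ✓; |AZ| = 14.50 ✓; ∠AZJ = 93.60° ✓; |ZJ| = 25.40 ✓; ∠(ZJ, JC) = 90.00° ✓; |JC| = 21.40 ✗.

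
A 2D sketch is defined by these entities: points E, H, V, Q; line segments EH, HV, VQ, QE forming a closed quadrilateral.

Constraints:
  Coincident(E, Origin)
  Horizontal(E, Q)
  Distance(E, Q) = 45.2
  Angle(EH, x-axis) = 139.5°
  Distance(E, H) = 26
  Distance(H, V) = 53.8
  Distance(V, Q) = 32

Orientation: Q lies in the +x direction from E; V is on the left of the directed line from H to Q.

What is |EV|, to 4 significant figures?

43.86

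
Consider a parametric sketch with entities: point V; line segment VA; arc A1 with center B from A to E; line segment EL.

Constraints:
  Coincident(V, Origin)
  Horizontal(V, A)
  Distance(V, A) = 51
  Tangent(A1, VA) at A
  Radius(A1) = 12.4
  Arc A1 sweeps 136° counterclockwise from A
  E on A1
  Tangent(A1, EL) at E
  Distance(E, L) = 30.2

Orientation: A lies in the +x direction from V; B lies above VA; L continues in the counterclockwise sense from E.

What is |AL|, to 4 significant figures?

44.28

V is at the origin; VA is horizontal with |VA| = 51.0 and A on the +x side, so A = (51.00, 0.000). The tangent condition forces BA to be normal to VA, so B = A + (0, 12.4) = (51.00, 12.40). On A1, A sits at bearing -90° from B; a 136° counterclockwise sweep puts E at bearing 46°, so E = B + 12.4·(cos 46°, sin 46°) = (59.61, 21.32). A1 meets EL tangentially, so BE is at right angles to EL, so EL runs along (−sin 46°, cos 46°); with |EL| = 30.2, L = (37.89, 42.30). Then |AL| = |L − A| = 44.28.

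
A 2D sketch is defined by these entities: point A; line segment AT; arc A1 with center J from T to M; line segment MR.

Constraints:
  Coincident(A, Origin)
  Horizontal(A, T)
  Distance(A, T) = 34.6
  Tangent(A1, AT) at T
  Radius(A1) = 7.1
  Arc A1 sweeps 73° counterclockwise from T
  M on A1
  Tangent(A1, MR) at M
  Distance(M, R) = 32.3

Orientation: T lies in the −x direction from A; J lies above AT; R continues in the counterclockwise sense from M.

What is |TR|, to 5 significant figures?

39.411

A is at the origin; AT is horizontal with |AT| = 34.6 and T on the −x side, so T = (-34.600, 0.0000). Since A1 is tangent to AT there, JT ⟂ AT, so J = T + (0, 7.1) = (-34.600, 7.1000). On A1, T sits at bearing -90° from J; a 73° counterclockwise sweep puts M at bearing -17°, so M = J + 7.1·(cos -17°, sin -17°) = (-27.810, 5.0242). The tangent condition forces JM to be normal to MR, so MR runs along (−sin -17°, cos -17°); with |MR| = 32.3, R = (-18.367, 35.913). Then |TR| = |R − T| = 39.411.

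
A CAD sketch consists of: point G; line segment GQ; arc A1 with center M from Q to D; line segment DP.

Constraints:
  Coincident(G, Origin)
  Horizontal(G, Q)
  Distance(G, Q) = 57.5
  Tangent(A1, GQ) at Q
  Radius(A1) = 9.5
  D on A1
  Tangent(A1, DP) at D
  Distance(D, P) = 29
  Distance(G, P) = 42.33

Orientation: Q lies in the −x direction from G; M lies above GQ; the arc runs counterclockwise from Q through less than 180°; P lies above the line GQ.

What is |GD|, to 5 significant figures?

50.031

G is at the origin; GQ is horizontal with |GQ| = 57.5 and Q on the −x side, so Q = (-57.500, 0.0000). Tangency of A1 to GQ means the radius MQ is perpendicular to GQ, so M = Q + (0, 9.5) = (-57.500, 9.5000). Since MD ⟂ DP (tangency), |MP| = √(9.5² + 29.0²) = 30.516 regardless of where D sits on A1. So P lies on both circle(G, 42.33) and circle(M, 30.516); the above-GQ intersection is P = (-32.546, 27.066). D is the foot of the tangent from P: D = (-49.885, 3.8201).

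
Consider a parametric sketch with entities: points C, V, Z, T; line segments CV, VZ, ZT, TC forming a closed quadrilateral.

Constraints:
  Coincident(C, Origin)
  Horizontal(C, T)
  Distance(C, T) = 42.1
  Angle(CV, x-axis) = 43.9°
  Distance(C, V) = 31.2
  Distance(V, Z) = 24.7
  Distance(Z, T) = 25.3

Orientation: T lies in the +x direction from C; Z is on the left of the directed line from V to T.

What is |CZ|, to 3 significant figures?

53.1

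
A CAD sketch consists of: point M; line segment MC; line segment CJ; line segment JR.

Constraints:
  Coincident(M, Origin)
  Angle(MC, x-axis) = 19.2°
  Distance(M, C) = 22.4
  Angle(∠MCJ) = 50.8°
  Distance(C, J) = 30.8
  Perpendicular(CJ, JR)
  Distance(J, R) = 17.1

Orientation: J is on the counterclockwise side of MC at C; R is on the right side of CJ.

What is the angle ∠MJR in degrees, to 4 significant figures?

136.2°

M is at the origin; MC runs at 19.2° with length 22.4, so C = 22.4·(cos 19.2°, sin 19.2°) = (21.15, 7.367). ∠MCJ = 50.8°, so CJ runs at 19.2° + (180° − 50.8°) = 148.4° from the x-axis; with |CJ| = 30.8, J = C + 30.8·(cos 148.4°, sin 148.4°) = (-5.079, 23.51). CJ is perpendicular to JR; with |JR| = 17.1 on the right of CJ, R = J + 17.1·(0.5240, 0.8517) = (3.881, 38.07). Then cos ∠MJR = JM·JR / (|JM||JR|), giving 136.2°.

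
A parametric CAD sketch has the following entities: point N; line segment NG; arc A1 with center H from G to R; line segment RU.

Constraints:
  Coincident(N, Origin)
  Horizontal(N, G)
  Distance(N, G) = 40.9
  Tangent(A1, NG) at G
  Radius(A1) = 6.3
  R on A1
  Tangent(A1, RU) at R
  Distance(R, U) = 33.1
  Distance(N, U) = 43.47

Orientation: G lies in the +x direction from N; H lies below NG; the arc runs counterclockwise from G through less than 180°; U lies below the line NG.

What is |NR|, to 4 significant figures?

35.18

Checks: |HG| = 6.300 ✓; |HR| = 6.300 ✓; ∠(HR, RU) = 90.00° ✓; |RU| = 33.10 ✓; |NU| = 43.47 ✓.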